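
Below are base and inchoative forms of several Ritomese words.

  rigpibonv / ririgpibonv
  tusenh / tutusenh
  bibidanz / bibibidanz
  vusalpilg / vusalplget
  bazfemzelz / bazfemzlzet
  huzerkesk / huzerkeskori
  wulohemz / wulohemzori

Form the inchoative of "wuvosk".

wuvoskori

bibidanz and bazfemzelz both end in -z yet inflect differently (bibibidanz, bazfemzlzet), so the final letter is not what conditions the rule; the second-to-last letter is.
"wuvosk" has second-to-last letter 's'. The one such stem in the data (huzerkesk → huzerkeskori) adds -ori, so the same rule applies.
The other patterns: stems whose second-to-last letter is 'n' repeat the first consonant+vowel as a prefix; stems whose second-to-last letter is 'l' delete the last vowel and add -et.
So wuvosk → wuvoskori.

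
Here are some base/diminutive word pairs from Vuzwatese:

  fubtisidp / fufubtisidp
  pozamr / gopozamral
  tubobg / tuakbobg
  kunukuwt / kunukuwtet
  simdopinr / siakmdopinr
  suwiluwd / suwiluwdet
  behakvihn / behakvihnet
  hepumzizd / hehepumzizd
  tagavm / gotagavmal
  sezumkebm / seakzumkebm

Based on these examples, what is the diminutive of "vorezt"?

vovorezt

simdopinr and pozamr both end in -r yet inflect differently (siakmdopinr, gopozamral), so the final letter is not what conditions the rule; the second-to-last letter is.
"vorezt" has second-to-last letter 'z'. The one such stem in the data (hepumzizd → hehepumzizd) repeats the first consonant+vowel as a prefix (as does fubtisidp), so the same rule applies.
So vorezt → vovorezt.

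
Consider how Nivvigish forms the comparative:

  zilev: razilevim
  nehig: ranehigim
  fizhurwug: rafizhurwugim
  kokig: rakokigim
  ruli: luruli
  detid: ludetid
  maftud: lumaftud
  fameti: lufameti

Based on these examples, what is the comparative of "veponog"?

nehig and ruli both have last vowel 'i' yet inflect differently (ranehigim, luruli), so the last vowel is not what conditions the rule; the final letter is.
"veponog" ends in -g. The stems ending in -g (nehig → ranehigim, fizhurwug → rafizhurwugim, kokig → rakokigim) add ra- … -im around the stem.
So veponog → raveponogim.

raveponogim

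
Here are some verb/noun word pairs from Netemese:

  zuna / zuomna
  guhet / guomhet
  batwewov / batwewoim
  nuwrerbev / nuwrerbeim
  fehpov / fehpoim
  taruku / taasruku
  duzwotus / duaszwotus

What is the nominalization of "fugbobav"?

fugbobaim

guhet and nuwrerbev both have last vowel 'e' yet inflect differently (guomhet, nuwrerbeim), so the last vowel is not what conditions the rule; the final letter is.
"fugbobav" ends in -v. The stems ending in -v (batwewov → batwewoim, nuwrerbev → nuwrerbeim, fehpov → fehpoim) drop the final letter and add -im.
The other patterns: stems ending in -a or -t insert -om- after the first vowel; stems ending in -s or -u insert -as- after the first vowel.
So fugbobav → fugbobaim.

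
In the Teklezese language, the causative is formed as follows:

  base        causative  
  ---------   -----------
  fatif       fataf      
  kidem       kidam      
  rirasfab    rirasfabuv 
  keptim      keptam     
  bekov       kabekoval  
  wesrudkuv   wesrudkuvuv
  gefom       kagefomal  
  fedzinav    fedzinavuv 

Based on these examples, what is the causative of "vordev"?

vordav

"vordev" has last vowel 'e'. The one such stem in the data (kidem → kidam) changes the last vowel to 'a' (as do keptim, fatif), so the same rule applies.
The other patterns: stems whose last vowel is 'o' add ka- … -al around the stem; stems whose last vowel is 'a' or 'u' add -uv.
So vordev → vordav.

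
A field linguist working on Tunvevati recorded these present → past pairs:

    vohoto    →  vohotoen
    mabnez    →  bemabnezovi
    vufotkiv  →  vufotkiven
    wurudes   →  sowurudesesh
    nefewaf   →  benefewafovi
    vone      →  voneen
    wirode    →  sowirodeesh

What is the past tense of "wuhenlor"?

sowuhenloresh

vone and wirode both end in -e yet inflect differently (voneen, sowirodeesh), so the final letter is not what conditions the rule; the first letter is.
"wuhenlor" begins with w-. The stems beginning with w- (wurudes → sowurudesesh, wirode → sowirodeesh) add so- … -esh around the stem.
So wuhenlor → sowuhenloresh.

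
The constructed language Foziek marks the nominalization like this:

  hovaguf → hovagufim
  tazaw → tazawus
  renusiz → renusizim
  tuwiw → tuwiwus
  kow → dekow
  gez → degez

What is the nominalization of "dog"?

dedog

kow and tazaw both end in -w yet inflect differently (dekow, tazawus), so the final letter is not what conditions the rule; the number of vowels is.
"dog" has 1 vowel. The stems with 1 vowel (kow → dekow, gez → degez) add the prefix de-.
So dog → dedog.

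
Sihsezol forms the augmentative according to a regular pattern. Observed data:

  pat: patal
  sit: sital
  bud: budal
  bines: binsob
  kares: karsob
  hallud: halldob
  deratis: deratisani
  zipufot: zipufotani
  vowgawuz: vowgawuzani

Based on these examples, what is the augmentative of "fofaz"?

"fofaz" has 2 vowels. The stems with 2 vowels (bines → binsob, kares → karsob, hallud → halldob) delete the last vowel and add -ob.
The other patterns: stems with 1 vowel add -al; stems with 3 vowels add -ani.
So fofaz → fofzob.

fofzob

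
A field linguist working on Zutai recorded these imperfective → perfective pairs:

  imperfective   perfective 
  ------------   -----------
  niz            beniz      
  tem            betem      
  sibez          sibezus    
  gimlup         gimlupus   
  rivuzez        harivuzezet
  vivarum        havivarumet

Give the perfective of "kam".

"kam" has 1 vowel. The stems with 1 vowel (niz → beniz, tem → betem) add the prefix be-.
The other patterns: stems with 2 vowels add -us; stems with 3 vowels add ha- … -et around the stem.
So kam → bekam.

bekam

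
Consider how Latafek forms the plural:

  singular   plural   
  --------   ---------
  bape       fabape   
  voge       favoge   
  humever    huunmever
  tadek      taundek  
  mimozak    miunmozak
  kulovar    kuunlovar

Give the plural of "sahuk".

bape and humever both have last vowel 'e' yet inflect differently (fabape, huunmever), so the last vowel is not what conditions the rule; the final letter is.
"sahuk" ends in -k. The stems ending in -k (tadek → taundek, mimozak → miunmozak) insert -un- after the first vowel.
The other pattern: stems ending in -e add the prefix fa-.
So sahuk → saunhuk.

saunhuk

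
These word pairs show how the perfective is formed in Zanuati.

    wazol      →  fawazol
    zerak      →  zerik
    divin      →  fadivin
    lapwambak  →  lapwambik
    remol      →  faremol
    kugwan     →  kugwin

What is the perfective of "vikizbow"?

kugwan and divin both end in -n yet inflect differently (kugwin, fadivin), so the final letter is not what conditions the rule; the last vowel is.
"vikizbow" has last vowel 'o'. The stems whose last vowel is 'o' (remol → faremol, wazol → fawazol) add the prefix fa-.
The other pattern: stems whose last vowel is 'a' change the last vowel to 'i'.
So vikizbow → favikizbow.

favikizbow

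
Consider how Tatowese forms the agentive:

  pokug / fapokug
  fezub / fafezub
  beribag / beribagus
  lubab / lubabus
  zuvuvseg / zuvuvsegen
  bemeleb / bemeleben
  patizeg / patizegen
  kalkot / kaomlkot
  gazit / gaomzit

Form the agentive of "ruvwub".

faruvwub

pokug and beribag both end in -g yet inflect differently (fapokug, beribagus), so the final letter is not what conditions the rule; the last vowel is.
"ruvwub" has last vowel 'u'. The stems whose last vowel is 'u' (pokug → fapokug, fezub → fafezub) add the prefix fa-.
So ruvwub → faruvwub.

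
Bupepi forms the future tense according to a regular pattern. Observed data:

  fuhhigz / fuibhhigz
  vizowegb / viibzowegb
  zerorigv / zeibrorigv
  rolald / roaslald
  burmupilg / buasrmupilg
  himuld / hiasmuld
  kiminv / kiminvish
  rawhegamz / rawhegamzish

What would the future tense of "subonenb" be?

"subonenb" has second-to-last letter 'n'. The one such stem in the data (kiminv → kiminvish) adds -ish, so the same rule applies.
The other patterns: stems whose second-to-last letter is 'g' insert -ib- after the first vowel; stems whose second-to-last letter is 'l' insert -as- after the first vowel.
So subonenb → subonenbish.

subonenbish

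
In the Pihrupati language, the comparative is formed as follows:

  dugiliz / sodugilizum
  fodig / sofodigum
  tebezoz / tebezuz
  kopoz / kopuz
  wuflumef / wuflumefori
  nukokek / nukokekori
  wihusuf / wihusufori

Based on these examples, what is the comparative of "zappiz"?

dugiliz and tebezoz both end in -z yet inflect differently (sodugilizum, tebezuz), so the final letter is not what conditions the rule; the last vowel is.
"zappiz" has last vowel 'i'. The stems whose last vowel is 'i' (dugiliz → sodugilizum, fodig → sofodigum) add so- … -um around the stem.
So zappiz → sozappizum.

sozappizum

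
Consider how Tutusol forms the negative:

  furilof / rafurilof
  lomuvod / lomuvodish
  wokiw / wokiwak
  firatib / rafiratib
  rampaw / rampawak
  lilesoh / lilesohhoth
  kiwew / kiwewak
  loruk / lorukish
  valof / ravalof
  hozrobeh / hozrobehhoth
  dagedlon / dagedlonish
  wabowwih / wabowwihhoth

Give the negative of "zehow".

zehowak

firatib and wokiw both have last vowel 'i' yet inflect differently (rafiratib, wokiwak), so the last vowel is not what conditions the rule; the final letter is.
"zehow" ends in -w. The stems ending in -w (kiwew → kiwewak, rampaw → rampawak, wokiw → wokiwak) add -ak.
So zehow → zehowak.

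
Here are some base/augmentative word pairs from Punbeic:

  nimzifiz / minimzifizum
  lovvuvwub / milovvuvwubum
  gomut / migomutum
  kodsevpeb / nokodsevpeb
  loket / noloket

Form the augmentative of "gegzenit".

"gegzenit" has last vowel 'i'. The one such stem in the data (nimzifiz → minimzifizum) adds mi- … -um around the stem, so the same rule applies.
So gegzenit → migegzenitum.

migegzenitum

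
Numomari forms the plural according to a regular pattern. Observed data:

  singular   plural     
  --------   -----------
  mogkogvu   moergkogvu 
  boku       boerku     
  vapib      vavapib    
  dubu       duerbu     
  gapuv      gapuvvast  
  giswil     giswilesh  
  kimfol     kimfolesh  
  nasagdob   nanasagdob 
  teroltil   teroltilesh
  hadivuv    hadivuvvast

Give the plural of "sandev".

boku and hadivuv both have last vowel 'u' yet inflect differently (boerku, hadivuvvast), so the last vowel is not what conditions the rule; the final letter is.
"sandev" ends in -v. The stems ending in -v (hadivuv → hadivuvvast, gapuv → gapuvvast) double the final consonant and add -ast.
The other patterns: stems ending in -u insert -er- after the first vowel; stems ending in -l add -esh; stems ending in -b repeat the first consonant+vowel as a prefix.
So sandev → sandevvast.

sandevvast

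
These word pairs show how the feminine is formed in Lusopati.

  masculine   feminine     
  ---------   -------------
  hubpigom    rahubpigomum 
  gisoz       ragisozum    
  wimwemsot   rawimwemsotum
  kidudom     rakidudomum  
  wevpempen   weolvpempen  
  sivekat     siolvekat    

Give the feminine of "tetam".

"tetam" has last vowel 'a'. The one such stem in the data (sivekat → siolvekat) inserts -ol- after the first vowel (as does wevpempen), so the same rule applies.
The other pattern: stems whose last vowel is 'o' add ra- … -um around the stem.
So tetam → teoltam.

teoltam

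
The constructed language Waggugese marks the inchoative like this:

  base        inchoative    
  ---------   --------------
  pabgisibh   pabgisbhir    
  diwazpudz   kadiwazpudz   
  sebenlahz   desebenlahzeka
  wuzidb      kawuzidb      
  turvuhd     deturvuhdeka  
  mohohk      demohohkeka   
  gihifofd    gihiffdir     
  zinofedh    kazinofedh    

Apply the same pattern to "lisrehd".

delisrehdeka

"lisrehd" has second-to-last letter 'h'. The stems whose second-to-last letter is 'h' (sebenlahz → desebenlahzeka, mohohk → demohohkeka, turvuhd → deturvuhdeka) add de- … -eka around the stem.
So lisrehd → delisrehdeka.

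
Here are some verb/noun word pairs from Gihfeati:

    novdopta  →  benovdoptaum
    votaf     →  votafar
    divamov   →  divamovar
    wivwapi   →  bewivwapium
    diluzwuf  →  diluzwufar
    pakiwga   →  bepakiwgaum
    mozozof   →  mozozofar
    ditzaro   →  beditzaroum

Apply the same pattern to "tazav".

tazavar

"tazav" ends in a consonant. The stems ending in a consonant (diluzwuf → diluzwufar, mozozof → mozozofar, votaf → votafar) add -ar.
So tazav → tazavar.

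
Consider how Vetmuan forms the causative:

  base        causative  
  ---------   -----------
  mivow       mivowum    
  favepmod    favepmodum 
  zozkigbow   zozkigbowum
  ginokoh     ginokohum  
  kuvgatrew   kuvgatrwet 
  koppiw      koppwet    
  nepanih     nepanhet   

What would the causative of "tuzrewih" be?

mivow and kuvgatrew both end in -w yet inflect differently (mivowum, kuvgatrwet), so the final letter is not what conditions the rule; the last vowel is.
"tuzrewih" has last vowel 'i'. The stems whose last vowel is 'i' (koppiw → koppwet, nepanih → nepanhet) delete the last vowel and add -et.
The other pattern: stems whose last vowel is 'o' add -um.
So tuzrewih → tuzrewhet.

tuzrewhet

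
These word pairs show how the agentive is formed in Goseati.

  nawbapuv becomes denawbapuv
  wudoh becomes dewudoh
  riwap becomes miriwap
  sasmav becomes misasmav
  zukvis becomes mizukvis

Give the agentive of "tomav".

sasmav and nawbapuv both end in -v yet inflect differently (misasmav, denawbapuv), so the final letter is not what conditions the rule; the last vowel is.
"tomav" has last vowel 'a'. The stems whose last vowel is 'a' (sasmav → misasmav, riwap → miriwap) add the prefix mi-.
So tomav → mitomav.

mitomav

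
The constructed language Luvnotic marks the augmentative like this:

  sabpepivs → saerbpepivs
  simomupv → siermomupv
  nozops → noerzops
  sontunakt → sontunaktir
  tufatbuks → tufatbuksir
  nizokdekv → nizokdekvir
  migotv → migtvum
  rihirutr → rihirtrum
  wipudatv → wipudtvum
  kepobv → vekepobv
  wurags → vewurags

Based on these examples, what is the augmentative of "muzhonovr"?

muerzhonovr

"muzhonovr" has second-to-last letter 'v'. The one such stem in the data (sabpepivs → saerbpepivs) inserts -er- after the first vowel (as do simomupv, nozops), so the same rule applies.
So muzhonovr → muerzhonovr.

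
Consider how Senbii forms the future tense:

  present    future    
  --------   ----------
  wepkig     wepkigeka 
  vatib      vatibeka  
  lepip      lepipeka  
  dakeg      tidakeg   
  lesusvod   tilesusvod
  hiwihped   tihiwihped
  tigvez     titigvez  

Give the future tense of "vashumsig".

wepkig and dakeg both end in -g yet inflect differently (wepkigeka, tidakeg), so the final letter is not what conditions the rule; the last vowel is.
"vashumsig" has last vowel 'i'. The stems whose last vowel is 'i' (wepkig → wepkigeka, vatib → vatibeka, lepip → lepipeka) add -eka.
The other pattern: stems whose last vowel is 'e' or 'o' add the prefix ti-.
So vashumsig → vashumsigeka.

vashumsigeka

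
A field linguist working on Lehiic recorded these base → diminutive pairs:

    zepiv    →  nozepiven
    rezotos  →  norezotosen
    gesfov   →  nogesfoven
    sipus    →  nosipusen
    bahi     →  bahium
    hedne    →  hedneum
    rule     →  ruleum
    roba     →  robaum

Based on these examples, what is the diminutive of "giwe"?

zepiv and bahi both have last vowel 'i' yet inflect differently (nozepiven, bahium), so the last vowel is not what conditions the rule; whether the stem ends in a vowel or a consonant is.
"giwe" ends in a vowel. The stems ending in a vowel (roba → robaum, bahi → bahium, hedne → hedneum) add -um.
So giwe → giweum.

giweum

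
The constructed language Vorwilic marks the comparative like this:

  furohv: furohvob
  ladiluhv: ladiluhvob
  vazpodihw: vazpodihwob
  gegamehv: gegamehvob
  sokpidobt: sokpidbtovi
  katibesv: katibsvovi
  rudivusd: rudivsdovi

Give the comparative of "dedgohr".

"dedgohr" has second-to-last letter 'h'. The stems whose second-to-last letter is 'h' (furohv → furohvob, ladiluhv → ladiluhvob, vazpodihw → vazpodihwob) add -ob.
So dedgohr → dedgohrob.

dedgohrob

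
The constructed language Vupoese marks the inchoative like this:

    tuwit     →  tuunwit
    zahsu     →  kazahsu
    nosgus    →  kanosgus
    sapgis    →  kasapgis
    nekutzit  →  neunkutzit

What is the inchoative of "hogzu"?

kahogzu

"hogzu" ends in -u. The one such stem in the data (zahsu → kazahsu) adds the prefix ka-, so the same rule applies.
So hogzu → kahogzu.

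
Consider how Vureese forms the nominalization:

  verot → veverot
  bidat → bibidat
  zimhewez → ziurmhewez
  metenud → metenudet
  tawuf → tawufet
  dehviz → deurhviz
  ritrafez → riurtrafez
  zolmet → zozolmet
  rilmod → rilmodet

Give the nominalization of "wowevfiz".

zolmet and zimhewez both have last vowel 'e' yet inflect differently (zozolmet, ziurmhewez), so the last vowel is not what conditions the rule; the final letter is.
"wowevfiz" ends in -z. The stems ending in -z (zimhewez → ziurmhewez, dehviz → deurhviz, ritrafez → riurtrafez) insert -ur- after the first vowel.
So wowevfiz → wourwevfiz.

wourwevfiz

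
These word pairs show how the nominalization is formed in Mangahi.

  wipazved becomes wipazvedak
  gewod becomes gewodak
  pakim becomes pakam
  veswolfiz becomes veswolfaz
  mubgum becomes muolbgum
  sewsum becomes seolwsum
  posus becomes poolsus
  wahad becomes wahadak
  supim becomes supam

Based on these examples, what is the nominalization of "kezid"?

kezad

pakim and mubgum both end in -m yet inflect differently (pakam, muolbgum), so the final letter is not what conditions the rule; the last vowel is.
"kezid" has last vowel 'i'. The stems whose last vowel is 'i' (pakim → pakam, supim → supam, veswolfiz → veswolfaz) change the last vowel to 'a'.
So kezid → kezad.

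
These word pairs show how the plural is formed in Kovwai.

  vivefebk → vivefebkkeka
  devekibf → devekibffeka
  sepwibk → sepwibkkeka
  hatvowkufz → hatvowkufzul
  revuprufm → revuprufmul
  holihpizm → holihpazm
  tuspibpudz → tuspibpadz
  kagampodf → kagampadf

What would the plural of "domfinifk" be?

revuprufm and holihpizm both end in -m yet inflect differently (revuprufmul, holihpazm), so the final letter is not what conditions the rule; the second-to-last letter is.
"domfinifk" has second-to-last letter 'f'. The stems whose second-to-last letter is 'f' (hatvowkufz → hatvowkufzul, revuprufm → revuprufmul) add -ul.
So domfinifk → domfinifkul.

domfinifkul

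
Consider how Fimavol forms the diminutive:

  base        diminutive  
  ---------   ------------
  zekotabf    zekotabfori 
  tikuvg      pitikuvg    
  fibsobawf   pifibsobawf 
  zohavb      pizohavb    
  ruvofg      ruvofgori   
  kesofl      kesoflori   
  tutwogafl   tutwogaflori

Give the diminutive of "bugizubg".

"bugizubg" has second-to-last letter 'b'. The one such stem in the data (zekotabf → zekotabfori) adds -ori, so the same rule applies.
The other pattern: stems whose second-to-last letter is 'v' or 'w' add the prefix pi-.
So bugizubg → bugizubgori.

bugizubgori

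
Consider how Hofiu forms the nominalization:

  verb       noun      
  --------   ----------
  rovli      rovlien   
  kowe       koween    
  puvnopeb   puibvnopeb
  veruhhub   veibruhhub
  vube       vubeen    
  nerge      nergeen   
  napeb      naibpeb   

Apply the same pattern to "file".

puvnopeb and kowe both have last vowel 'e' yet inflect differently (puibvnopeb, koween), so the last vowel is not what conditions the rule; whether the stem ends in a vowel or a consonant is.
"file" ends in a vowel. The stems ending in a vowel (kowe → koween, nerge → nergeen, vube → vubeen) add -en.
The other pattern: stems ending in a consonant insert -ib- after the first vowel.
So file → fileen.

fileen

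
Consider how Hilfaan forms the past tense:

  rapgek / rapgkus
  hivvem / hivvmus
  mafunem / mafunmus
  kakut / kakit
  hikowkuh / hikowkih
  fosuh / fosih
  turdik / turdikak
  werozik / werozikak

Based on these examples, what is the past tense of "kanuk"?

rapgek and turdik both end in -k yet inflect differently (rapgkus, turdikak), so the final letter is not what conditions the rule; the last vowel is.
"kanuk" has last vowel 'u'. The stems whose last vowel is 'u' (kakut → kakit, hikowkuh → hikowkih, fosuh → fosih) change the last vowel to 'i'.
So kanuk → kanik.

kanik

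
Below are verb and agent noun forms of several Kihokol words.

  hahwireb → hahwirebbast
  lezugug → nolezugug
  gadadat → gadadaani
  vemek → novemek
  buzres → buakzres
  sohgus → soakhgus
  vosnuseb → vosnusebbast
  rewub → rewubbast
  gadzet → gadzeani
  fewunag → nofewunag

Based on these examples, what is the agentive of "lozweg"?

"lozweg" ends in -g. The stems ending in -g (fewunag → nofewunag, lezugug → nolezugug) add the prefix no-.
The other patterns: stems ending in -t drop the final letter and add -ani; stems ending in -b double the final consonant and add -ast; stems ending in -s insert -ak- after the first vowel.
So lozweg → nolozweg.

nolozweg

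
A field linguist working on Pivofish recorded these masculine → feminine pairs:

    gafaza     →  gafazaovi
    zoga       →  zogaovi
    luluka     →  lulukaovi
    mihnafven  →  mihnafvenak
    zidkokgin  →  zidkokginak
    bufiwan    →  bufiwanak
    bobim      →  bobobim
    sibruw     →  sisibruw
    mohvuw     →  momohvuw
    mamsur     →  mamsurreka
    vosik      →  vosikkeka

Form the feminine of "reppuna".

reppunaovi

gafaza and bufiwan both have last vowel 'a' yet inflect differently (gafazaovi, bufiwanak), so the last vowel is not what conditions the rule; the final letter is.
"reppuna" ends in -a. The stems ending in -a (gafaza → gafazaovi, zoga → zogaovi, luluka → lulukaovi) add -ovi.
So reppuna → reppunaovi.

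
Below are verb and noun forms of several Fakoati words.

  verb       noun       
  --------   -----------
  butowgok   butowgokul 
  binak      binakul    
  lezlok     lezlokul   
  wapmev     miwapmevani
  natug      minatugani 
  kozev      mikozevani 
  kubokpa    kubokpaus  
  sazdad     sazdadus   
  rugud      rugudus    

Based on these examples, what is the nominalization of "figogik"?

"figogik" ends in -k. The stems ending in -k (butowgok → butowgokul, binak → binakul, lezlok → lezlokul) add -ul.
So figogik → figogikul.

figogikul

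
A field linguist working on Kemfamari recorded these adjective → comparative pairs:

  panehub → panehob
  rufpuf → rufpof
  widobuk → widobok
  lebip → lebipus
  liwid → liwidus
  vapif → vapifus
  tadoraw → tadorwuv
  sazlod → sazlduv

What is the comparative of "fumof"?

rufpuf and vapif both end in -f yet inflect differently (rufpof, vapifus), so the final letter is not what conditions the rule; the last vowel is.
"fumof" has last vowel 'o'. The one such stem in the data (sazlod → sazlduv) deletes the last vowel and adds -uv (as does tadoraw), so the same rule applies.
So fumof → fumfuv.

fumfuv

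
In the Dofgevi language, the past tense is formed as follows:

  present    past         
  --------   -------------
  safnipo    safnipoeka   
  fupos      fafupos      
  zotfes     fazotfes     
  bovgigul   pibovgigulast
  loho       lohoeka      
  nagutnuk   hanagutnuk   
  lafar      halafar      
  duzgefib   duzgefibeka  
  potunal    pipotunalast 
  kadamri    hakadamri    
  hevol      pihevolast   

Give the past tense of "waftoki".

hevol and loho both have last vowel 'o' yet inflect differently (pihevolast, lohoeka), so the last vowel is not what conditions the rule; the final letter is.
"waftoki" ends in -i. The one such stem in the data (kadamri → hakadamri) adds the prefix ha-, so the same rule applies.
The other patterns: stems ending in -l add pi- … -ast around the stem; stems ending in -b or -o add -eka; stems ending in -s add the prefix fa-.
So waftoki → hawaftoki.

hawaftoki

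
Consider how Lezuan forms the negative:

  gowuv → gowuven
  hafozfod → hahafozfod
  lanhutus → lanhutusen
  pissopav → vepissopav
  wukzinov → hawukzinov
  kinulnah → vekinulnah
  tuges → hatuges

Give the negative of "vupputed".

havupputed

gowuv and pissopav both end in -v yet inflect differently (gowuven, vepissopav), so the final letter is not what conditions the rule; the last vowel is.
"vupputed" has last vowel 'e'. The one such stem in the data (tuges → hatuges) adds the prefix ha-, so the same rule applies.
So vupputed → havupputed.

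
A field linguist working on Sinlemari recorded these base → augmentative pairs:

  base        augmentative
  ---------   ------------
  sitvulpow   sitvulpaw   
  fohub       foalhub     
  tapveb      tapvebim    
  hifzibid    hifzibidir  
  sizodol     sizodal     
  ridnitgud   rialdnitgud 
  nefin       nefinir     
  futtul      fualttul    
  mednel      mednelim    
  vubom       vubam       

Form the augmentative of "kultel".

futtul and sizodol both end in -l yet inflect differently (fualttul, sizodal), so the final letter is not what conditions the rule; the last vowel is.
"kultel" has last vowel 'e'. The stems whose last vowel is 'e' (mednel → mednelim, tapveb → tapvebim) add -im.
The other patterns: stems whose last vowel is 'u' insert -al- after the first vowel; stems whose last vowel is 'o' change the last vowel to 'a'; stems whose last vowel is 'i' add -ir.
So kultel → kultelim.

kultelim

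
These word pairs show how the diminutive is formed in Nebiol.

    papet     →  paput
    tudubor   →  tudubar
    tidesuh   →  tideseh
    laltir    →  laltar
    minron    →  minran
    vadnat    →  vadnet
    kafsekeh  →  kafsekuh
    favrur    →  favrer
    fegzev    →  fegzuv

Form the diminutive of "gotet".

gotut

tidesuh and kafsekeh both end in -h yet inflect differently (tideseh, kafsekuh), so the final letter is not what conditions the rule; the last vowel is.
"gotet" has last vowel 'e'. The stems whose last vowel is 'e' (fegzev → fegzuv, kafsekeh → kafsekuh, papet → paput) change the last vowel to 'u'.
The other patterns: stems whose last vowel is 'a' or 'u' change the last vowel to 'e'; stems whose last vowel is 'i' or 'o' change the last vowel to 'a'.
So gotet → gotut.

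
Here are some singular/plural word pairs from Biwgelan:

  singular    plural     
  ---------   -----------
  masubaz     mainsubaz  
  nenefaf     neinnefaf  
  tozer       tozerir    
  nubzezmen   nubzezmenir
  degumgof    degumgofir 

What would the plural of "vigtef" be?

nenefaf and degumgof both end in -f yet inflect differently (neinnefaf, degumgofir), so the final letter is not what conditions the rule; the last vowel is.
"vigtef" has last vowel 'e'. The stems whose last vowel is 'e' (tozer → tozerir, nubzezmen → nubzezmenir) add -ir.
So vigtef → vigtefir.

vigtefir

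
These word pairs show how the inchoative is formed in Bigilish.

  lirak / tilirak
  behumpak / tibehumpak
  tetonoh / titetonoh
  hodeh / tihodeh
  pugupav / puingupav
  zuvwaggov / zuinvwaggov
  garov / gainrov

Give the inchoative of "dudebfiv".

duindebfiv

"dudebfiv" ends in -v. The stems ending in -v (garov → gainrov, zuvwaggov → zuinvwaggov, pugupav → puingupav) insert -in- after the first vowel.
The other pattern: stems ending in -h or -k add the prefix ti-.
So dudebfiv → duindebfiv.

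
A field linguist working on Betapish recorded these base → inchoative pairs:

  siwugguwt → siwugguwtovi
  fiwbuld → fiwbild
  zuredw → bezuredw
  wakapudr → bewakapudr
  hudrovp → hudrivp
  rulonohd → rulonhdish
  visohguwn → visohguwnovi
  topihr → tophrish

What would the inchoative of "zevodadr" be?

bezevodadr

wakapudr and topihr both end in -r yet inflect differently (bewakapudr, tophrish), so the final letter is not what conditions the rule; the second-to-last letter is.
"zevodadr" has second-to-last letter 'd'. The stems whose second-to-last letter is 'd' (zuredw → bezuredw, wakapudr → bewakapudr) add the prefix be-.
So zevodadr → bezevodadr.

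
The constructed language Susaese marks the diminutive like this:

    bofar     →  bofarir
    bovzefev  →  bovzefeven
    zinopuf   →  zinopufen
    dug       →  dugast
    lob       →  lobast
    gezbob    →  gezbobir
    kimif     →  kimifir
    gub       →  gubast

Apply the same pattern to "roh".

rohast

"roh" has 1 vowel. The stems with 1 vowel (dug → dugast, lob → lobast, gub → gubast) add -ast.
So roh → rohast.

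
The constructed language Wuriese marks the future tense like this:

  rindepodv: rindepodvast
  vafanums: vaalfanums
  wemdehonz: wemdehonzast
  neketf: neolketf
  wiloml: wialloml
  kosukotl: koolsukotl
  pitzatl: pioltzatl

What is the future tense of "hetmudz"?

hetmudzast

kosukotl and wiloml both end in -l yet inflect differently (koolsukotl, wialloml), so the final letter is not what conditions the rule; the second-to-last letter is.
"hetmudz" has second-to-last letter 'd'. The one such stem in the data (rindepodv → rindepodvast) adds -ast, so the same rule applies.
The other patterns: stems whose second-to-last letter is 't' insert -ol- after the first vowel; stems whose second-to-last letter is 'm' insert -al- after the first vowel.
So hetmudz → hetmudzast.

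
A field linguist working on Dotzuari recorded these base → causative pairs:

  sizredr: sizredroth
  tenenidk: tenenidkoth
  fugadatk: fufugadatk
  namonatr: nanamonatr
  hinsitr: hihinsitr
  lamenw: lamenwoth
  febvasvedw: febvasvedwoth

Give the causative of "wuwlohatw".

fugadatk and tenenidk both end in -k yet inflect differently (fufugadatk, tenenidkoth), so the final letter is not what conditions the rule; the second-to-last letter is.
"wuwlohatw" has second-to-last letter 't'. The stems whose second-to-last letter is 't' (hinsitr → hihinsitr, fugadatk → fufugadatk, namonatr → nanamonatr) repeat the first consonant+vowel as a prefix.
So wuwlohatw → wuwuwlohatw.

wuwuwlohatw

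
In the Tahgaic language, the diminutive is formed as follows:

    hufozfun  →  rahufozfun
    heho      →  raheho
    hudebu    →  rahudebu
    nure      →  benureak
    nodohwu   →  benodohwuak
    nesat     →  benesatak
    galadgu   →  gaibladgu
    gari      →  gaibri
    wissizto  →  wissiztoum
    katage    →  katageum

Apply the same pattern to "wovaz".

wovazum

hudebu and nodohwu both end in -u yet inflect differently (rahudebu, benodohwuak), so the final letter is not what conditions the rule; the first letter is.
"wovaz" begins with w-. The one such stem in the data (wissizto → wissiztoum) adds -um, so the same rule applies.
The other patterns: stems beginning with h- add the prefix ra-; stems beginning with n- add be- … -ak around the stem; stems beginning with g- insert -ib- after the first vowel.
So wovaz → wovazum.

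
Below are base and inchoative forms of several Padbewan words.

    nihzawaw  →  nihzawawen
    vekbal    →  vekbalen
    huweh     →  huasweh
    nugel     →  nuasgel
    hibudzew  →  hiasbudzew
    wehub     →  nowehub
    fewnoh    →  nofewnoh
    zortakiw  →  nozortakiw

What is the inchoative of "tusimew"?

tuassimew

vekbal and nugel both end in -l yet inflect differently (vekbalen, nuasgel), so the final letter is not what conditions the rule; the last vowel is.
"tusimew" has last vowel 'e'. The stems whose last vowel is 'e' (huweh → huasweh, nugel → nuasgel, hibudzew → hiasbudzew) insert -as- after the first vowel.
The other patterns: stems whose last vowel is 'a' add -en; stems whose last vowel is 'i', 'o' or 'u' add the prefix no-.
So tusimew → tuassimew.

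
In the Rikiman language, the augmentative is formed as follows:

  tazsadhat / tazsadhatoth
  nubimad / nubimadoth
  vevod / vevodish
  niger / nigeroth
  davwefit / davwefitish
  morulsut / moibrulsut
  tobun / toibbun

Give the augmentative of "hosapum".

morulsut and davwefit both end in -t yet inflect differently (moibrulsut, davwefitish), so the final letter is not what conditions the rule; the last vowel is.
"hosapum" has last vowel 'u'. The stems whose last vowel is 'u' (morulsut → moibrulsut, tobun → toibbun) insert -ib- after the first vowel.
The other patterns: stems whose last vowel is 'i' or 'o' add -ish; stems whose last vowel is 'a' or 'e' add -oth.
So hosapum → hoibsapum.

hoibsapum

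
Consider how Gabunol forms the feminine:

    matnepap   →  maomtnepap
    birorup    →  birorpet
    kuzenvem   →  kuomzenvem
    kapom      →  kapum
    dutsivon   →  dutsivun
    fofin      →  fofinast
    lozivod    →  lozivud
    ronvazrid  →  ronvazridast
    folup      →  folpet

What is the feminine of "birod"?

birud

"birod" has last vowel 'o'. The stems whose last vowel is 'o' (dutsivon → dutsivun, lozivod → lozivud, kapom → kapum) change the last vowel to 'u'.
The other patterns: stems whose last vowel is 'u' delete the last vowel and add -et; stems whose last vowel is 'i' add -ast; stems whose last vowel is 'a' or 'e' insert -om- after the first vowel.
So birod → birud.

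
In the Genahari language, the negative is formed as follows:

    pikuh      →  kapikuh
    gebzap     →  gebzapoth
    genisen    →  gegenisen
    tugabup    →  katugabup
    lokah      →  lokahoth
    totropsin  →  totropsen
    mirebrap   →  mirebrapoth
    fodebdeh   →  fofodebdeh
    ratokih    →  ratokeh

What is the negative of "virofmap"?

lokah and pikuh both end in -h yet inflect differently (lokahoth, kapikuh), so the final letter is not what conditions the rule; the last vowel is.
"virofmap" has last vowel 'a'. The stems whose last vowel is 'a' (lokah → lokahoth, mirebrap → mirebrapoth, gebzap → gebzapoth) add -oth.
The other patterns: stems whose last vowel is 'u' add the prefix ka-; stems whose last vowel is 'e' repeat the first consonant+vowel as a prefix; stems whose last vowel is 'i' change the last vowel to 'e'.
So virofmap → virofmapoth.

virofmapoth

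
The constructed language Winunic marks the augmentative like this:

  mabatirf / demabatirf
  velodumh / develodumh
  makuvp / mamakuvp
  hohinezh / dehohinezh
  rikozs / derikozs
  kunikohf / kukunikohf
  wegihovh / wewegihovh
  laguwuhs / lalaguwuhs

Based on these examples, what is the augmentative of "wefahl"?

wewefahl

"wefahl" has second-to-last letter 'h'. The stems whose second-to-last letter is 'h' (laguwuhs → lalaguwuhs, kunikohf → kukunikohf) repeat the first consonant+vowel as a prefix.
The other pattern: stems whose second-to-last letter is 'm', 'r' or 'z' add the prefix de-.
So wefahl → wewefahl.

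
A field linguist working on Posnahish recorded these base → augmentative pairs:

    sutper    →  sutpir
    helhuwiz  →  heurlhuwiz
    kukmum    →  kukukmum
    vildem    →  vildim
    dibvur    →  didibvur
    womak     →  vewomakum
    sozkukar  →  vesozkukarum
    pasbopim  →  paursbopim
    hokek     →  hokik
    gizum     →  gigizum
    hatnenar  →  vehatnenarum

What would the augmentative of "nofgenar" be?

pasbopim and kukmum both end in -m yet inflect differently (paursbopim, kukukmum), so the final letter is not what conditions the rule; the last vowel is.
"nofgenar" has last vowel 'a'. The stems whose last vowel is 'a' (sozkukar → vesozkukarum, womak → vewomakum, hatnenar → vehatnenarum) add ve- … -um around the stem.
So nofgenar → venofgenarum.

venofgenarum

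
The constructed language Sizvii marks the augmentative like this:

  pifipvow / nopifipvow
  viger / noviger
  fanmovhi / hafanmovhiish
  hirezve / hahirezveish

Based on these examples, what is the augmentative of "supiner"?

nosupiner

viger and hirezve both have last vowel 'e' yet inflect differently (noviger, hahirezveish), so the last vowel is not what conditions the rule; whether the stem ends in a vowel or a consonant is.
"supiner" ends in a consonant. The stems ending in a consonant (pifipvow → nopifipvow, viger → noviger) add the prefix no-.
So supiner → nosupiner.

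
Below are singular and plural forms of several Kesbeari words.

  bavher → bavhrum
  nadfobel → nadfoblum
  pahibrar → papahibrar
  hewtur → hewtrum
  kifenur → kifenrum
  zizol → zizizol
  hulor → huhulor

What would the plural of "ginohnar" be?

hewtur and hulor both end in -r yet inflect differently (hewtrum, huhulor), so the final letter is not what conditions the rule; the last vowel is.
"ginohnar" has last vowel 'a'. The one such stem in the data (pahibrar → papahibrar) repeats the first consonant+vowel as a prefix (as do hulor, zizol), so the same rule applies.
The other pattern: stems whose last vowel is 'e' or 'u' delete the last vowel and add -um.
So ginohnar → giginohnar.

giginohnar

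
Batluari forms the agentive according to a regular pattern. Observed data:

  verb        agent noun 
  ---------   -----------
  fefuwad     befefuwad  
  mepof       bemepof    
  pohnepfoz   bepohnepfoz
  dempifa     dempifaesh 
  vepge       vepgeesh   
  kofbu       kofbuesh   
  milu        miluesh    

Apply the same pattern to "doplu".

"doplu" ends in a vowel. The stems ending in a vowel (dempifa → dempifaesh, vepge → vepgeesh, kofbu → kofbuesh) add -esh.
So doplu → dopluesh.

dopluesh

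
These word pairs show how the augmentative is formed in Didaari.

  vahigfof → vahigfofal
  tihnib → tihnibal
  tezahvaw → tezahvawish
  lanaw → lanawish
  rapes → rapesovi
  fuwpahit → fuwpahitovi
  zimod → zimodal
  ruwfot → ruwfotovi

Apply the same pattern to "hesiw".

fuwpahit and tihnib both have last vowel 'i' yet inflect differently (fuwpahitovi, tihnibal), so the last vowel is not what conditions the rule; the final letter is.
"hesiw" ends in -w. The stems ending in -w (tezahvaw → tezahvawish, lanaw → lanawish) add -ish.
The other patterns: stems ending in -s or -t add -ovi; stems ending in -b, -d or -f add -al.
So hesiw → hesiwish.

hesiwish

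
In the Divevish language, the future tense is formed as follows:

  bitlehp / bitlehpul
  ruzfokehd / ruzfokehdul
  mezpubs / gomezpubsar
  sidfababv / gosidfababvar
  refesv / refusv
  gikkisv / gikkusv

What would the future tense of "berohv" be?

berohvul

"berohv" has second-to-last letter 'h'. The stems whose second-to-last letter is 'h' (bitlehp → bitlehpul, ruzfokehd → ruzfokehdul) add -ul.
The other patterns: stems whose second-to-last letter is 'b' add go- … -ar around the stem; stems whose second-to-last letter is 's' change the last vowel to 'u'.
So berohv → berohvul.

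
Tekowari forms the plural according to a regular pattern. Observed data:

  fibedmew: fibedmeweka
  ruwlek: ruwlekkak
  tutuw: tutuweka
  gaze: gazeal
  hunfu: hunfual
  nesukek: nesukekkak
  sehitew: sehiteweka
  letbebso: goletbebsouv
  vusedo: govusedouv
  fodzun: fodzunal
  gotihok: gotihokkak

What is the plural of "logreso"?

gologresouv

gotihok and letbebso both have last vowel 'o' yet inflect differently (gotihokkak, goletbebsouv), so the last vowel is not what conditions the rule; the final letter is.
"logreso" ends in -o. The stems ending in -o (letbebso → goletbebsouv, vusedo → govusedouv) add go- … -uv around the stem.
So logreso → gologresouv.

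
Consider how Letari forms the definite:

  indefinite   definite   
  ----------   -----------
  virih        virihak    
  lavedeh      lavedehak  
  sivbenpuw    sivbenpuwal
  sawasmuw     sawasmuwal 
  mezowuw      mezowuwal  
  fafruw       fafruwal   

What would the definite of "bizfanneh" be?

fafruw and virih both have 2 vowels yet inflect differently (fafruwal, virihak), so the number of vowels is not what conditions the rule; the final letter is.
"bizfanneh" ends in -h. The stems ending in -h (virih → virihak, lavedeh → lavedehak) add -ak.
So bizfanneh → bizfannehak.

bizfannehak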